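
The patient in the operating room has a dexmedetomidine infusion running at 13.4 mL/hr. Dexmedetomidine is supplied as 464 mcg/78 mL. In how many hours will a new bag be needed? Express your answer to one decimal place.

5.8 hours

Duration = 78 mL ÷ 13.4 mL/hr = 5.820896 hr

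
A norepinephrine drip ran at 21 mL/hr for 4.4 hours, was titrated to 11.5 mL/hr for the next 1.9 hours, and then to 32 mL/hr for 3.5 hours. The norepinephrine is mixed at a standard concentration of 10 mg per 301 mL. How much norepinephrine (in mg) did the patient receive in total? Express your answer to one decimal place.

Concentration = 10 mg ÷ 301 mL = 0.03322259 mg/mL
Stage 1: 21 mL/hr × 4.4 hr = 92.4 mL → 92.4 mL × 0.03322259 mg/mL = 3.069767 mg
Stage 2: 11.5 mL/hr × 1.9 hr = 21.85 mL → 21.85 mL × 0.03322259 mg/mL = 0.7259136 mg
Stage 3: 32 mL/hr × 3.5 hr = 112 mL → 112 mL × 0.03322259 mg/mL = 3.72093 mg
Total = 3.069767 + 0.7259136 + 3.72093 = 7.516611 mg

7.5 mg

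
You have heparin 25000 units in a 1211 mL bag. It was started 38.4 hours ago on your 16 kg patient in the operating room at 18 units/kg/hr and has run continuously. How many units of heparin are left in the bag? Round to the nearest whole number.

13941 units

Dose = 18 units/kg/hr × 16 kg = 288 units/hr
Concentration = 25000 units ÷ 1211 mL = 20.6441 units/mL
Rate = 288 units/hr ÷ 20.6441 units/mL = 13.95072 mL/hr
Volume infused = 13.95072 mL/hr × 38.4 hr = 535.7076 mL
Volume remaining = 1211 − 535.7076 = 675.2924 mL
Drug remaining = 675.2924 mL × 20.6441 units/mL = 13940.8 units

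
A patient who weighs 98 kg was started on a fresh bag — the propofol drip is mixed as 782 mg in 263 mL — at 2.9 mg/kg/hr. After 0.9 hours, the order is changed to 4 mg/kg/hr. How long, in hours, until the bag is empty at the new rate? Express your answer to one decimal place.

1.3 hours

Initial rate:
Dose = 2.9 mg/kg/hr × 98 kg = 284.2 mg/hr
Concentration = 782 mg ÷ 263 mL = 2.973384 mg/mL
Rate = 284.2 mg/hr ÷ 2.973384 mg/mL = 95.58133 mL/hr
Volume infused so far = 95.58133 mL/hr × 0.9 hr = 86.0232 mL
Volume remaining = 263 − 86.0232 = 176.9768 mL
New rate:
Dose = 4 mg/kg/hr × 98 kg = 392 mg/hr
Rate = 392 mg/hr ÷ 2.973384 mg/mL = 131.8363 mL/hr
Time remaining = 176.9768 mL ÷ 131.8363 mL/hr = 1.342398 hr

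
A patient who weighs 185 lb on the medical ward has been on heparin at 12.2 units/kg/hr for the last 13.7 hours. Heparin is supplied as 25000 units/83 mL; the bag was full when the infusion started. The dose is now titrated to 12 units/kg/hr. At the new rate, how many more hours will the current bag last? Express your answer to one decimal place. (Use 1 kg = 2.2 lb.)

10.8 hours

Initial rate:
Weight = 185 lb ÷ 2.2 lb/kg = 84.09091 kg
Dose = 12.2 units/kg/hr × 84.09091 kg = 1025.909 units/hr
Concentration = 25000 units ÷ 83 mL = 301.2048 units/mL
Rate = 1025.909 units/hr ÷ 301.2048 units/mL = 3.406018 mL/hr
Volume infused so far = 3.406018 mL/hr × 13.7 hr = 46.66245 mL
Volume remaining = 83 − 46.66245 = 36.33755 mL
New rate:
Dose = 12 units/kg/hr × 84.09091 kg = 1009.091 units/hr
Rate = 1009.091 units/hr ÷ 301.2048 units/mL = 3.350182 mL/hr
Time remaining = 36.33755 mL ÷ 3.350182 mL/hr = 10.84644 hr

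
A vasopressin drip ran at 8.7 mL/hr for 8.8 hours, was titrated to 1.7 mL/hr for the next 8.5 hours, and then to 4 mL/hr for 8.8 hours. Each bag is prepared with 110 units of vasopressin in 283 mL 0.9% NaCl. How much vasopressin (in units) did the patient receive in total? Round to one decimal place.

49.1 units

Concentration = 110 units ÷ 283 mL = 0.3886926 units/mL
Stage 1: 8.7 mL/hr × 8.8 hr = 76.56 mL → 76.56 mL × 0.3886926 units/mL = 29.7583 units
Stage 2: 1.7 mL/hr × 8.5 hr = 14.45 mL → 14.45 mL × 0.3886926 units/mL = 5.616608 units
Stage 3: 4 mL/hr × 8.8 hr = 35.2 mL → 35.2 mL × 0.3886926 units/mL = 13.68198 units
Total = 29.7583 + 5.616608 + 13.68198 = 49.05689 units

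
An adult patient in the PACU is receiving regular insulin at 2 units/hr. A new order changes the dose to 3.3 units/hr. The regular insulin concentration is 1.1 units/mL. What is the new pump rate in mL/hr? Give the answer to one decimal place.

3.0 mL/hr

Rate = 3.3 units/hr ÷ 1.1 units/mL = 3 mL/hr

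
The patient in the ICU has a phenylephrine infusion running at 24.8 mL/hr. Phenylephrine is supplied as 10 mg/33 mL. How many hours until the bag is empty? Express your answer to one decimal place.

1.3 hours

Duration = 33 mL ÷ 24.8 mL/hr = 1.330645 hr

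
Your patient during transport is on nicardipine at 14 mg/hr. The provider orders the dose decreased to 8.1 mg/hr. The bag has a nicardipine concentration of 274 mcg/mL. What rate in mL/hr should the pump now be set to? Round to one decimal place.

29.6 mL/hr

Concentration = 274 mcg/mL = 0.274 mg/mL
Rate = 8.1 mg/hr ÷ 0.274 mg/mL = 29.56204 mL/hr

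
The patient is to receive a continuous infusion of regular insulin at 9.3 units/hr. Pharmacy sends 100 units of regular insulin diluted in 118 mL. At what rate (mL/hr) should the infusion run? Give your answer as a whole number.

11 mL/hr

Concentration = 100 units ÷ 118 mL = 0.8474576 units/mL
Rate = 9.3 units/hr ÷ 0.8474576 units/mL = 10.974 mL/hr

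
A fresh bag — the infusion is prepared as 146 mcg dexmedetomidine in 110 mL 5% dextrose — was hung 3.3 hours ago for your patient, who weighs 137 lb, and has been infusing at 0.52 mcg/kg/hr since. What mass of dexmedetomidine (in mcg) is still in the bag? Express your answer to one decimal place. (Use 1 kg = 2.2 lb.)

Weight = 137 lb ÷ 2.2 lb/kg = 62.27273 kg
Dose = 0.52 mcg/kg/hr × 62.27273 kg = 32.38182 mcg/hr
Concentration = 146 mcg ÷ 110 mL = 1.327273 mcg/mL
Rate = 32.38182 mcg/hr ÷ 1.327273 mcg/mL = 24.39726 mL/hr
Volume infused = 24.39726 mL/hr × 3.3 hr = 80.51096 mL
Volume remaining = 110 − 80.51096 = 29.48904 mL
Drug remaining = 29.48904 mL × 1.327273 mcg/mL = 39.14 mcg

39.1 mcg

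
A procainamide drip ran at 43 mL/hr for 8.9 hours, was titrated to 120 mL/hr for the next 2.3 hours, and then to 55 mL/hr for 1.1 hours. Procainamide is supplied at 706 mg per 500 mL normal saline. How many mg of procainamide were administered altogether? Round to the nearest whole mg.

1016 mg

Concentration = 706 mg ÷ 500 mL = 1.412 mg/mL
Stage 1: 43 mL/hr × 8.9 hr = 382.7 mL → 382.7 mL × 1.412 mg/mL = 540.3724 mg
Stage 2: 120 mL/hr × 2.3 hr = 276 mL → 276 mL × 1.412 mg/mL = 389.712 mg
Stage 3: 55 mL/hr × 1.1 hr = 60.5 mL → 60.5 mL × 1.412 mg/mL = 85.426 mg
Total = 540.3724 + 389.712 + 85.426 = 1015.51 mg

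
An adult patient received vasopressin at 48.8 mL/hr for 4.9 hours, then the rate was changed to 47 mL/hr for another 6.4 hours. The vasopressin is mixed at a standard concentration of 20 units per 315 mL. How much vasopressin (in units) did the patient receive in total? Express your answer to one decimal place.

Concentration = 20 units ÷ 315 mL = 0.06349206 units/mL
Stage 1: 48.8 mL/hr × 4.9 hr = 239.12 mL → 239.12 mL × 0.06349206 units/mL = 15.18222 units
Stage 2: 47 mL/hr × 6.4 hr = 300.8 mL → 300.8 mL × 0.06349206 units/mL = 19.09841 units
Total = 15.18222 + 19.09841 = 34.28063 units

34.3 units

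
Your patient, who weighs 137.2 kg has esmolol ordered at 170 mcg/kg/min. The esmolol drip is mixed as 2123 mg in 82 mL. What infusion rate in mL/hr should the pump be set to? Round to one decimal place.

54.1 mL/hr

Dose = 170 mcg/kg/min × 137.2 kg = 23324 mcg/min
23324 mcg/min × 60 min/hr = 1399440 mcg/hr
Concentration = 2123 mg ÷ 82 mL = 25.89024 mg/mL = 25890.24 mcg/mL
Rate = 1399440 mcg/hr ÷ 25890.24 mcg/mL = 54.05279 mL/hr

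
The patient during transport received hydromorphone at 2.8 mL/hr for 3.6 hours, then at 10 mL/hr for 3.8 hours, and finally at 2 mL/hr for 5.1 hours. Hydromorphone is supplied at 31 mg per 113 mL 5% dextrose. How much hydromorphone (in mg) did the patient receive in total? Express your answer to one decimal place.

16.0 mg

Concentration = 31 mg ÷ 113 mL = 0.2743363 mg/mL
Stage 1: 2.8 mL/hr × 3.6 hr = 10.08 mL → 10.08 mL × 0.2743363 mg/mL = 2.76531 mg
Stage 2: 10 mL/hr × 3.8 hr = 38 mL → 38 mL × 0.2743363 mg/mL = 10.42478 mg
Stage 3: 2 mL/hr × 5.1 hr = 10.2 mL → 10.2 mL × 0.2743363 mg/mL = 2.79823 mg
Total = 2.76531 + 10.42478 + 2.79823 = 15.98832 mg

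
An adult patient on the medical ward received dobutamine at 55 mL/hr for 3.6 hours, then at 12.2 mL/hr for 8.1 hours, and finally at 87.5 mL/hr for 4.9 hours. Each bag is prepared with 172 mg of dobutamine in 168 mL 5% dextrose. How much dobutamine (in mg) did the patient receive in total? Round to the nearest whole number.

743 mg

Concentration = 172 mg ÷ 168 mL = 1.02381 mg/mL
Stage 1: 55 mL/hr × 3.6 hr = 198 mL → 198 mL × 1.02381 mg/mL = 202.7143 mg
Stage 2: 12.2 mL/hr × 8.1 hr = 98.82 mL → 98.82 mL × 1.02381 mg/mL = 101.1729 mg
Stage 3: 87.5 mL/hr × 4.9 hr = 428.75 mL → 428.75 mL × 1.02381 mg/mL = 438.9583 mg
Total = 202.7143 + 101.1729 + 438.9583 = 742.8455 mg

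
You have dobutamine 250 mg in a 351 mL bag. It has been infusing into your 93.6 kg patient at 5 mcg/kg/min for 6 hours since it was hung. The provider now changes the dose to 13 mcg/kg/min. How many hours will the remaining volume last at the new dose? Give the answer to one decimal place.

1.1 hours

Initial rate:
Dose = 5 mcg/kg/min × 93.6 kg = 468 mcg/min
468 mcg/min × 60 min/hr = 28080 mcg/hr
Concentration = 250 mg ÷ 351 mL = 0.7122507 mg/mL = 712.2507 mcg/mL
Rate = 28080 mcg/hr ÷ 712.2507 mcg/mL = 39.42432 mL/hr
Volume infused so far = 39.42432 mL/hr × 6 hr = 236.5459 mL
Volume remaining = 351 − 236.5459 = 114.4541 mL
New rate:
Dose = 13 mcg/kg/min × 93.6 kg = 1216.8 mcg/min
1216.8 mcg/min × 60 min/hr = 73008 mcg/hr
Rate = 73008 mcg/hr ÷ 712.2507 mcg/mL = 102.5032 mL/hr
Time remaining = 114.4541 mL ÷ 102.5032 mL/hr = 1.11659 hr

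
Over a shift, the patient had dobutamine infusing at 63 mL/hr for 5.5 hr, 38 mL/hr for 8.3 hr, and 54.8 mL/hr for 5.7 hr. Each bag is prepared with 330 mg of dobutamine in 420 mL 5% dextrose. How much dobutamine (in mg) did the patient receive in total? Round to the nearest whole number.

765 mg

Concentration = 330 mg ÷ 420 mL = 0.7857143 mg/mL
Stage 1: 63 mL/hr × 5.5 hr = 346.5 mL → 346.5 mL × 0.7857143 mg/mL = 272.25 mg
Stage 2: 38 mL/hr × 8.3 hr = 315.4 mL → 315.4 mL × 0.7857143 mg/mL = 247.8143 mg
Stage 3: 54.8 mL/hr × 5.7 hr = 312.36 mL → 312.36 mL × 0.7857143 mg/mL = 245.4257 mg
Total = 272.25 + 247.8143 + 245.4257 = 765.49 mg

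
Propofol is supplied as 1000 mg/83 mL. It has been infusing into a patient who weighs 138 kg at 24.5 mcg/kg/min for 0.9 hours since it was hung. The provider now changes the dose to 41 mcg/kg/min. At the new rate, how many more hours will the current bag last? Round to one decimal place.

Initial rate:
Dose = 24.5 mcg/kg/min × 138 kg = 3381 mcg/min
3381 mcg/min × 60 min/hr = 202860 mcg/hr
Concentration = 1000 mg ÷ 83 mL = 12.04819 mg/mL = 12048.19 mcg/mL
Rate = 202860 mcg/hr ÷ 12048.19 mcg/mL = 16.83738 mL/hr
Volume infused so far = 16.83738 mL/hr × 0.9 hr = 15.15364 mL
Volume remaining = 83 − 15.15364 = 67.84636 mL
New rate:
Dose = 41 mcg/kg/min × 138 kg = 5658 mcg/min
5658 mcg/min × 60 min/hr = 339480 mcg/hr
Rate = 339480 mcg/hr ÷ 12048.19 mcg/mL = 28.17684 mL/hr
Time remaining = 67.84636 mL ÷ 28.17684 mL/hr = 2.407877 hr

2.4 hours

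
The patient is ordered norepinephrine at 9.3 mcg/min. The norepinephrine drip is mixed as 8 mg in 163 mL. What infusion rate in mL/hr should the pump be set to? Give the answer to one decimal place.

9.3 mcg/min × 60 min/hr = 558 mcg/hr
Concentration = 8 mg ÷ 163 mL = 0.04907975 mg/mL = 49.07975 mcg/mL
Rate = 558 mcg/hr ÷ 49.07975 mcg/mL = 11.36925 mL/hr

11.4 mL/hr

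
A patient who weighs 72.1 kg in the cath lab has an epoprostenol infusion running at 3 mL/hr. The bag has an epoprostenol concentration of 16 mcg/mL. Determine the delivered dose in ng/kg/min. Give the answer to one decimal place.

Concentration = 16 mcg/mL = 16000 ng/mL
Drug rate = 3 mL/hr × 16000 ng/mL = 48000 ng/hr
48000 ng/hr ÷ 60 min/hr = 800 ng/min
800 ng/min ÷ 72.1 kg = 11.0957 ng/kg/min

11.1 ng/kg/min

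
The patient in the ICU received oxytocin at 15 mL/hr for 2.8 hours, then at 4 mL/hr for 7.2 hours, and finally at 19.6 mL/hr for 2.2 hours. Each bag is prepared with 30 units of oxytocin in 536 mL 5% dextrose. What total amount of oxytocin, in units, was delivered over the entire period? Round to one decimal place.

Concentration = 30 units ÷ 536 mL = 0.05597015 units/mL
Stage 1: 15 mL/hr × 2.8 hr = 42 mL → 42 mL × 0.05597015 units/mL = 2.350746 units
Stage 2: 4 mL/hr × 7.2 hr = 28.8 mL → 28.8 mL × 0.05597015 units/mL = 1.61194 units
Stage 3: 19.6 mL/hr × 2.2 hr = 43.12 mL → 43.12 mL × 0.05597015 units/mL = 2.413433 units
Total = 2.350746 + 1.61194 + 2.413433 = 6.376119 units

6.4 units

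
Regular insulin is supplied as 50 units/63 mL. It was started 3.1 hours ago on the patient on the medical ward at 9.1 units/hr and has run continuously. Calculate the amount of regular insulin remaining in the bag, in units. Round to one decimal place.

21.8 units

Concentration = 50 units ÷ 63 mL = 0.7936508 units/mL
Rate = 9.1 units/hr ÷ 0.7936508 units/mL = 11.466 mL/hr
Volume infused = 11.466 mL/hr × 3.1 hr = 35.5446 mL
Volume remaining = 63 − 35.5446 = 27.4554 mL
Drug remaining = 27.4554 mL × 0.7936508 units/mL = 21.79 units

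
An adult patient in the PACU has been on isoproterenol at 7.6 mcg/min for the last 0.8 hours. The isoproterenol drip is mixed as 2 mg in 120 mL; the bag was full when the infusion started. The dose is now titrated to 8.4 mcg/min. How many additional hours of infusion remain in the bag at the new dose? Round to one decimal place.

3.2 hours

Initial rate:
7.6 mcg/min × 60 min/hr = 456 mcg/hr
Concentration = 2 mg ÷ 120 mL = 0.01666667 mg/mL = 16.66667 mcg/mL
Rate = 456 mcg/hr ÷ 16.66667 mcg/mL = 27.36 mL/hr
Volume infused so far = 27.36 mL/hr × 0.8 hr = 21.888 mL
Volume remaining = 120 − 21.888 = 98.112 mL
New rate:
8.4 mcg/min × 60 min/hr = 504 mcg/hr
Rate = 504 mcg/hr ÷ 16.66667 mcg/mL = 30.24 mL/hr
Time remaining = 98.112 mL ÷ 30.24 mL/hr = 3.244444 hr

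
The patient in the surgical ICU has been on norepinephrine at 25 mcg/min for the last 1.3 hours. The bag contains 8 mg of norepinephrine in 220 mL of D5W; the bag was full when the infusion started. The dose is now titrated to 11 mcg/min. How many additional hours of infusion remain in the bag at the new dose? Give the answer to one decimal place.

Initial rate:
25 mcg/min × 60 min/hr = 1500 mcg/hr
Concentration = 8 mg ÷ 220 mL = 0.03636364 mg/mL = 36.36364 mcg/mL
Rate = 1500 mcg/hr ÷ 36.36364 mcg/mL = 41.25 mL/hr
Volume infused so far = 41.25 mL/hr × 1.3 hr = 53.625 mL
Volume remaining = 220 − 53.625 = 166.375 mL
New rate:
11 mcg/min × 60 min/hr = 660 mcg/hr
Rate = 660 mcg/hr ÷ 36.36364 mcg/mL = 18.15 mL/hr
Time remaining = 166.375 mL ÷ 18.15 mL/hr = 9.166667 hr

9.2 hours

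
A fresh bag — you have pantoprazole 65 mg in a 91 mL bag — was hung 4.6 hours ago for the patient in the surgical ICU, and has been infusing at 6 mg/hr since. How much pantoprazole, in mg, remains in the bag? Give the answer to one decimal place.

37.4 mg

Concentration = 65 mg ÷ 91 mL = 0.7142857 mg/mL
Rate = 6 mg/hr ÷ 0.7142857 mg/mL = 8.4 mL/hr
Volume infused = 8.4 mL/hr × 4.6 hr = 38.64 mL
Volume remaining = 91 − 38.64 = 52.36 mL
Drug remaining = 52.36 mL × 0.7142857 mg/mL = 37.4 mg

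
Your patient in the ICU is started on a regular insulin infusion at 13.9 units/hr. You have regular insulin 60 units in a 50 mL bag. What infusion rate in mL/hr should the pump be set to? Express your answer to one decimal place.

11.6 mL/hr

Concentration = 60 units ÷ 50 mL = 1.2 units/mL
Rate = 13.9 units/hr ÷ 1.2 units/mL = 11.58333 mL/hr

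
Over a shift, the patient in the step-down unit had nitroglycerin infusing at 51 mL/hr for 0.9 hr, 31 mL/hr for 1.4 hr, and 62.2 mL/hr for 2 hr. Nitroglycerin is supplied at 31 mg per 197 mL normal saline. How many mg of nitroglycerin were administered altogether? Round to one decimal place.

Concentration = 31 mg ÷ 197 mL = 0.1573604 mg/mL
Stage 1: 51 mL/hr × 0.9 hr = 45.9 mL → 45.9 mL × 0.1573604 mg/mL = 7.222843 mg
Stage 2: 31 mL/hr × 1.4 hr = 43.4 mL → 43.4 mL × 0.1573604 mg/mL = 6.829442 mg
Stage 3: 62.2 mL/hr × 2 hr = 124.4 mL → 124.4 mL × 0.1573604 mg/mL = 19.57563 mg
Total = 7.222843 + 6.829442 + 19.57563 = 33.62792 mg

33.6 mg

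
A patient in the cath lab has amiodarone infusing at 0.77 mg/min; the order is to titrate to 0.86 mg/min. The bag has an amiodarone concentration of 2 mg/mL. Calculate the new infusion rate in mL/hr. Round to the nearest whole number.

0.86 mg/min × 60 min/hr = 51.6 mg/hr
Rate = 51.6 mg/hr ÷ 2 mg/mL = 25.8 mL/hr

26 mL/hr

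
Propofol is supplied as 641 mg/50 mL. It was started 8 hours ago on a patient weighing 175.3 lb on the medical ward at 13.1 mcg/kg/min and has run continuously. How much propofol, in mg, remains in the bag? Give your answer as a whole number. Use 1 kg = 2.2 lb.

140 mg

Weight = 175.3 lb ÷ 2.2 lb/kg = 79.68182 kg
Dose = 13.1 mcg/kg/min × 79.68182 kg = 1043.832 mcg/min
1043.832 mcg/min × 60 min/hr = 62629.91 mcg/hr
Concentration = 641 mg ÷ 50 mL = 12.82 mg/mL = 12820 mcg/mL
Rate = 62629.91 mcg/hr ÷ 12820 mcg/mL = 4.885328 mL/hr
Volume infused = 4.885328 mL/hr × 8 hr = 39.08263 mL
Volume remaining = 50 − 39.08263 = 10.91737 mL
Drug remaining = 10.91737 mL × 12820 mcg/mL = 139960.7 mcg = 139.9607 mg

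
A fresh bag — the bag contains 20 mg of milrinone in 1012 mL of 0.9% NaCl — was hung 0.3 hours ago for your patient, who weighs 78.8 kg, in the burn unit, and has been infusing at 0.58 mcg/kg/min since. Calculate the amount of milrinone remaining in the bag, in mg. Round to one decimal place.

19.2 mg

Dose = 0.58 mcg/kg/min × 78.8 kg = 45.704 mcg/min
45.704 mcg/min × 60 min/hr = 2742.24 mcg/hr
Concentration = 20 mg ÷ 1012 mL = 0.01976285 mg/mL = 19.76285 mcg/mL
Rate = 2742.24 mcg/hr ÷ 19.76285 mcg/mL = 138.7573 mL/hr
Volume infused = 138.7573 mL/hr × 0.3 hr = 41.6272 mL
Volume remaining = 1012 − 41.6272 = 970.3728 mL
Drug remaining = 970.3728 mL × 19.76285 mcg/mL = 19177.33 mcg = 19.17733 mg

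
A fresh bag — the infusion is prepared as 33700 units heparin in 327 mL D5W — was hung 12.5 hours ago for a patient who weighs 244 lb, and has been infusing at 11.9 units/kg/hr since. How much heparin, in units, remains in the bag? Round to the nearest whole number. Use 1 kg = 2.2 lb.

Weight = 244 lb ÷ 2.2 lb/kg = 110.9091 kg
Dose = 11.9 units/kg/hr × 110.9091 kg = 1319.818 units/hr
Concentration = 33700 units ÷ 327 mL = 103.0581 units/mL
Rate = 1319.818 units/hr ÷ 103.0581 units/mL = 12.80654 mL/hr
Volume infused = 12.80654 mL/hr × 12.5 hr = 160.0818 mL
Volume remaining = 327 − 160.0818 = 166.9182 mL
Drug remaining = 166.9182 mL × 103.0581 units/mL = 17202.27 units

17202 units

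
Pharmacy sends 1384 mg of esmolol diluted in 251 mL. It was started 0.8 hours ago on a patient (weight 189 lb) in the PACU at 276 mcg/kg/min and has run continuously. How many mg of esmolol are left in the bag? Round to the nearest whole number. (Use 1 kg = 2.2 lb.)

Weight = 189 lb ÷ 2.2 lb/kg = 85.90909 kg
Dose = 276 mcg/kg/min × 85.90909 kg = 23710.91 mcg/min
23710.91 mcg/min × 60 min/hr = 1422655 mcg/hr
Concentration = 1384 mg ÷ 251 mL = 5.513944 mg/mL = 5513.944 mcg/mL
Rate = 1422655 mcg/hr ÷ 5513.944 mcg/mL = 258.0103 mL/hr
Volume infused = 258.0103 mL/hr × 0.8 hr = 206.4083 mL
Volume remaining = 251 − 206.4083 = 44.59174 mL
Drug remaining = 44.59174 mL × 5513.944 mcg/mL = 245876.4 mcg = 245.8764 mg

246 mg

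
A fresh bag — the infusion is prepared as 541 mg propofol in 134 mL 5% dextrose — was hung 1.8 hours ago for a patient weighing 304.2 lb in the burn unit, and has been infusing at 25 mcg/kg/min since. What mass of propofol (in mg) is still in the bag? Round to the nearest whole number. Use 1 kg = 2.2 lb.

168 mg

Weight = 304.2 lb ÷ 2.2 lb/kg = 138.2727 kg
Dose = 25 mcg/kg/min × 138.2727 kg = 3456.818 mcg/min
3456.818 mcg/min × 60 min/hr = 207409.1 mcg/hr
Concentration = 541 mg ÷ 134 mL = 4.037313 mg/mL = 4037.313 mcg/mL
Rate = 207409.1 mcg/hr ÷ 4037.313 mcg/mL = 51.37305 mL/hr
Volume infused = 51.37305 mL/hr × 1.8 hr = 92.47148 mL
Volume remaining = 134 − 92.47148 = 41.52852 mL
Drug remaining = 41.52852 mL × 4037.313 mcg/mL = 167663.6 mcg = 167.6636 mg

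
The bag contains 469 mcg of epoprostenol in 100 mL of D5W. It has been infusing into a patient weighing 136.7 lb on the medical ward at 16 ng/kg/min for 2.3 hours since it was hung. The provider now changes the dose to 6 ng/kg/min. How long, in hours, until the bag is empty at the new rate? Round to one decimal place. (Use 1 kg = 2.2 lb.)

Initial rate:
Weight = 136.7 lb ÷ 2.2 lb/kg = 62.13636 kg
Dose = 16 ng/kg/min × 62.13636 kg = 994.1818 ng/min
994.1818 ng/min × 60 min/hr = 59650.91 ng/hr
Concentration = 469 mcg ÷ 100 mL = 4.69 mcg/mL = 4690 ng/mL
Rate = 59650.91 ng/hr ÷ 4690 ng/mL = 12.71874 mL/hr
Volume infused so far = 12.71874 mL/hr × 2.3 hr = 29.25311 mL
Volume remaining = 100 − 29.25311 = 70.74689 mL
New rate:
Dose = 6 ng/kg/min × 62.13636 kg = 372.8182 ng/min
372.8182 ng/min × 60 min/hr = 22369.09 ng/hr
Rate = 22369.09 ng/hr ÷ 4690 ng/mL = 4.769529 mL/hr
Time remaining = 70.74689 mL ÷ 4.769529 mL/hr = 14.8331 hr

14.8 hours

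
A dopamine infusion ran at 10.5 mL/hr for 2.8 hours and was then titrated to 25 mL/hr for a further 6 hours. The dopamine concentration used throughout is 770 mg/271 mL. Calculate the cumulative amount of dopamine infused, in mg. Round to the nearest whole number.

510 mg

Concentration = 770 mg ÷ 271 mL = 2.841328 mg/mL
Stage 1: 10.5 mL/hr × 2.8 hr = 29.4 mL → 29.4 mL × 2.841328 mg/mL = 83.53506 mg
Stage 2: 25 mL/hr × 6 hr = 150 mL → 150 mL × 2.841328 mg/mL = 426.1993 mg
Total = 83.53506 + 426.1993 = 509.7343 mg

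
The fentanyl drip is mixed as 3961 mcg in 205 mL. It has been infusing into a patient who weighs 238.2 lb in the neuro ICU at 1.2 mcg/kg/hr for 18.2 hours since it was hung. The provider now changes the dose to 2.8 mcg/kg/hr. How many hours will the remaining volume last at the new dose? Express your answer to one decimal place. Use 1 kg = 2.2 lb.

Initial rate:
Weight = 238.2 lb ÷ 2.2 lb/kg = 108.2727 kg
Dose = 1.2 mcg/kg/hr × 108.2727 kg = 129.9273 mcg/hr
Concentration = 3961 mcg ÷ 205 mL = 19.32195 mcg/mL
Rate = 129.9273 mcg/hr ÷ 19.32195 mcg/mL = 6.724335 mL/hr
Volume infused so far = 6.724335 mL/hr × 18.2 hr = 122.3829 mL
Volume remaining = 205 − 122.3829 = 82.6171 mL
New rate:
Dose = 2.8 mcg/kg/hr × 108.2727 kg = 303.1636 mcg/hr
Rate = 303.1636 mcg/hr ÷ 19.32195 mcg/mL = 15.69011 mL/hr
Time remaining = 82.6171 mL ÷ 15.69011 mL/hr = 5.265551 hr

5.3 hours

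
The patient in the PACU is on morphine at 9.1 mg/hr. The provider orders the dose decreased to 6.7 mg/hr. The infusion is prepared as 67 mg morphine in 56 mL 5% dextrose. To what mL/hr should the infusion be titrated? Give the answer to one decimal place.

Concentration = 67 mg ÷ 56 mL = 1.196429 mg/mL
Rate = 6.7 mg/hr ÷ 1.196429 mg/mL = 5.6 mL/hr

5.6 mL/hr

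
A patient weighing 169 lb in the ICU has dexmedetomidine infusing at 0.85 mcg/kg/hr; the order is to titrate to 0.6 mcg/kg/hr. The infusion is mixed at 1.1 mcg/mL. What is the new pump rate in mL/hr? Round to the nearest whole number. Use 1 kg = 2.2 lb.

42 mL/hr

Weight = 169 lb ÷ 2.2 lb/kg = 76.81818 kg
Dose = 0.6 mcg/kg/hr × 76.81818 kg = 46.09091 mcg/hr
Rate = 46.09091 mcg/hr ÷ 1.1 mcg/mL = 41.90083 mL/hr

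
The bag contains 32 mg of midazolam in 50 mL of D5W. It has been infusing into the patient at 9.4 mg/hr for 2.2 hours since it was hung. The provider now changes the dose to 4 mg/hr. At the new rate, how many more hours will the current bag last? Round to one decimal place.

Initial rate:
Concentration = 32 mg ÷ 50 mL = 0.64 mg/mL
Rate = 9.4 mg/hr ÷ 0.64 mg/mL = 14.6875 mL/hr
Volume infused so far = 14.6875 mL/hr × 2.2 hr = 32.3125 mL
Volume remaining = 50 − 32.3125 = 17.6875 mL
New rate:
Rate = 4 mg/hr ÷ 0.64 mg/mL = 6.25 mL/hr
Time remaining = 17.6875 mL ÷ 6.25 mL/hr = 2.83 hr

2.8 hours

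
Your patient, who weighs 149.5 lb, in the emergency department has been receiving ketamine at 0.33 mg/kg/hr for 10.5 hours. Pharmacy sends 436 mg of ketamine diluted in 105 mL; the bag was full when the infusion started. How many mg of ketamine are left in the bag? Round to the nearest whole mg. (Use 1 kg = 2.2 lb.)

Weight = 149.5 lb ÷ 2.2 lb/kg = 67.95455 kg
Dose = 0.33 mg/kg/hr × 67.95455 kg = 22.425 mg/hr
Concentration = 436 mg ÷ 105 mL = 4.152381 mg/mL
Rate = 22.425 mg/hr ÷ 4.152381 mg/mL = 5.400516 mL/hr
Volume infused = 5.400516 mL/hr × 10.5 hr = 56.70542 mL
Volume remaining = 105 − 56.70542 = 48.29458 mL
Drug remaining = 48.29458 mL × 4.152381 mg/mL = 200.5375 mg

201 mg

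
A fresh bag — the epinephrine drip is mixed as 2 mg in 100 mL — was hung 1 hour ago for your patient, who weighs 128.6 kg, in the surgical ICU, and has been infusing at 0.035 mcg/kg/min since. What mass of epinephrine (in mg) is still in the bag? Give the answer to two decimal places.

1.73 mg

Dose = 0.035 mcg/kg/min × 128.6 kg = 4.501 mcg/min
4.501 mcg/min × 60 min/hr = 270.06 mcg/hr
Concentration = 2 mg ÷ 100 mL = 0.02 mg/mL = 20 mcg/mL
Rate = 270.06 mcg/hr ÷ 20 mcg/mL = 13.503 mL/hr
Volume infused = 13.503 mL/hr × 1 hr = 13.503 mL
Volume remaining = 100 − 13.503 = 86.497 mL
Drug remaining = 86.497 mL × 20 mcg/mL = 1729.94 mcg = 1.72994 mg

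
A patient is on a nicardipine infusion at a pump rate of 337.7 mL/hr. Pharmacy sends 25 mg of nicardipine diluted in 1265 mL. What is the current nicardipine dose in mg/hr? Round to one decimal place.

6.7 mg/hr

Concentration = 25 mg ÷ 1265 mL = 0.01976285 mg/mL
Drug rate = 337.7 mL/hr × 0.01976285 mg/mL = 6.673913 mg/hr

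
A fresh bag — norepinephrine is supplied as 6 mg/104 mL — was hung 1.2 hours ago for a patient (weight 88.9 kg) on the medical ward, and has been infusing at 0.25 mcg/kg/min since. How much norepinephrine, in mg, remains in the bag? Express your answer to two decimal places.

Dose = 0.25 mcg/kg/min × 88.9 kg = 22.225 mcg/min
22.225 mcg/min × 60 min/hr = 1333.5 mcg/hr
Concentration = 6 mg ÷ 104 mL = 0.05769231 mg/mL = 57.69231 mcg/mL
Rate = 1333.5 mcg/hr ÷ 57.69231 mcg/mL = 23.114 mL/hr
Volume infused = 23.114 mL/hr × 1.2 hr = 27.7368 mL
Volume remaining = 104 − 27.7368 = 76.2632 mL
Drug remaining = 76.2632 mL × 57.69231 mcg/mL = 4399.8 mcg = 4.3998 mg

4.40 mg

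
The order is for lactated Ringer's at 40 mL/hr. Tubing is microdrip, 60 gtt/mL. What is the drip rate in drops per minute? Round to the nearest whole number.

40 mL/hr ÷ 60 min/hr = 0.6666667 mL/min
0.6666667 mL/min × 60 gtt/mL = 40 gtt/min

40 gtt/min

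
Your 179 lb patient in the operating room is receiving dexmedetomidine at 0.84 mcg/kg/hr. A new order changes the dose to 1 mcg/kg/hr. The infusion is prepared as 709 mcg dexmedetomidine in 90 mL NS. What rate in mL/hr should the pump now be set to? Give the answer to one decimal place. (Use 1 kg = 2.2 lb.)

Weight = 179 lb ÷ 2.2 lb/kg = 81.36364 kg
Dose = 1 mcg/kg/hr × 81.36364 kg = 81.36364 mcg/hr
Concentration = 709 mcg ÷ 90 mL = 7.877778 mcg/mL
Rate = 81.36364 mcg/hr ÷ 7.877778 mcg/mL = 10.32825 mL/hr

10.3 mL/hr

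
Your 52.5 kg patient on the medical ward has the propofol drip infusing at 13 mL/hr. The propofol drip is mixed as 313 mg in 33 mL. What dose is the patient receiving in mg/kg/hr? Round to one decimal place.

Concentration = 313 mg ÷ 33 mL = 9.484848 mg/mL
Drug rate = 13 mL/hr × 9.484848 mg/mL = 123.303 mg/hr
123.303 mg/hr ÷ 52.5 kg = 2.348629 mg/kg/hr

2.3 mg/kg/hr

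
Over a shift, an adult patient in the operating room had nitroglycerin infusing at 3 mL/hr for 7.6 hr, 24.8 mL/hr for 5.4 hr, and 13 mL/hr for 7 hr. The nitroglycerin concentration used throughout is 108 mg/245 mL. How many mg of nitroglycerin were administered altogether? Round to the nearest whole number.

109 mg

Concentration = 108 mg ÷ 245 mL = 0.4408163 mg/mL
Stage 1: 3 mL/hr × 7.6 hr = 22.8 mL → 22.8 mL × 0.4408163 mg/mL = 10.05061 mg
Stage 2: 24.8 mL/hr × 5.4 hr = 133.92 mL → 133.92 mL × 0.4408163 mg/mL = 59.03412 mg
Stage 3: 13 mL/hr × 7 hr = 91 mL → 91 mL × 0.4408163 mg/mL = 40.11429 mg
Total = 10.05061 + 59.03412 + 40.11429 = 109.199 mg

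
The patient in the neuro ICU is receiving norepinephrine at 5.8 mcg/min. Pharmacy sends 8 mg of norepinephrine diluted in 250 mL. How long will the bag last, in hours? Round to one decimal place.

23.0 hours

5.8 mcg/min × 60 min/hr = 348 mcg/hr
Concentration = 8 mg ÷ 250 mL = 0.032 mg/mL = 32 mcg/mL
Rate = 348 mcg/hr ÷ 32 mcg/mL = 10.875 mL/hr
Duration = 250 mL ÷ 10.875 mL/hr = 22.98851 hr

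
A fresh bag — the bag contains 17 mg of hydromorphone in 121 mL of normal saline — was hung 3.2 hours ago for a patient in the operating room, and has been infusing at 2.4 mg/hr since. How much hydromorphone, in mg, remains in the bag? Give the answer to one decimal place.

9.3 mg

Concentration = 17 mg ÷ 121 mL = 0.1404959 mg/mL
Rate = 2.4 mg/hr ÷ 0.1404959 mg/mL = 17.08235 mL/hr
Volume infused = 17.08235 mL/hr × 3.2 hr = 54.66353 mL
Volume remaining = 121 − 54.66353 = 66.33647 mL
Drug remaining = 66.33647 mL × 0.1404959 mg/mL = 9.32 mg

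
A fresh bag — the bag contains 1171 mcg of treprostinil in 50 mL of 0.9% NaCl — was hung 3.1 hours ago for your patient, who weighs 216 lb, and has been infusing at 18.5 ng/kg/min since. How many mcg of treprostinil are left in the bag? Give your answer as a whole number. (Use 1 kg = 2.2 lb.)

Weight = 216 lb ÷ 2.2 lb/kg = 98.18182 kg
Dose = 18.5 ng/kg/min × 98.18182 kg = 1816.364 ng/min
1816.364 ng/min × 60 min/hr = 108981.8 ng/hr
Concentration = 1171 mcg ÷ 50 mL = 23.42 mcg/mL = 23420 ng/mL
Rate = 108981.8 ng/hr ÷ 23420 ng/mL = 4.653365 mL/hr
Volume infused = 4.653365 mL/hr × 3.1 hr = 14.42543 mL
Volume remaining = 50 − 14.42543 = 35.57457 mL
Drug remaining = 35.57457 mL × 23420 ng/mL = 833156.4 ng = 833.1564 mcg

833 mcg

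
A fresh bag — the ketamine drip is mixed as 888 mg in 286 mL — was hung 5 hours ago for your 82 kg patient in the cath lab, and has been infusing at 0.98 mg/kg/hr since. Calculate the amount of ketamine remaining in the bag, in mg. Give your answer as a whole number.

486 mg

Dose = 0.98 mg/kg/hr × 82 kg = 80.36 mg/hr
Concentration = 888 mg ÷ 286 mL = 3.104895 mg/mL
Rate = 80.36 mg/hr ÷ 3.104895 mg/mL = 25.88171 mL/hr
Volume infused = 25.88171 mL/hr × 5 hr = 129.4086 mL
Volume remaining = 286 − 129.4086 = 156.5914 mL
Drug remaining = 156.5914 mL × 3.104895 mg/mL = 486.2 mg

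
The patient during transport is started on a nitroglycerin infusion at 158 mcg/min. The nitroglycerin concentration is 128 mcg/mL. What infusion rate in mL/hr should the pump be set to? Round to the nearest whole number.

74 mL/hr

158 mcg/min × 60 min/hr = 9480 mcg/hr
Rate = 9480 mcg/hr ÷ 128 mcg/mL = 74.0625 mL/hr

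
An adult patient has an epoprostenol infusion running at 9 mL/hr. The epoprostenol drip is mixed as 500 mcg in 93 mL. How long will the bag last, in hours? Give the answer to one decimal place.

10.3 hours

Duration = 93 mL ÷ 9 mL/hr = 10.33333 hr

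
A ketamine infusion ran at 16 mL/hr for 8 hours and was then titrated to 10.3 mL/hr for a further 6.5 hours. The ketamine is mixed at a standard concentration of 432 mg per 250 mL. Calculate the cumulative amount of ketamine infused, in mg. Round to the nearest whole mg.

Concentration = 432 mg ÷ 250 mL = 1.728 mg/mL
Stage 1: 16 mL/hr × 8 hr = 128 mL → 128 mL × 1.728 mg/mL = 221.184 mg
Stage 2: 10.3 mL/hr × 6.5 hr = 66.95 mL → 66.95 mL × 1.728 mg/mL = 115.6896 mg
Total = 221.184 + 115.6896 = 336.8736 mg

337 mg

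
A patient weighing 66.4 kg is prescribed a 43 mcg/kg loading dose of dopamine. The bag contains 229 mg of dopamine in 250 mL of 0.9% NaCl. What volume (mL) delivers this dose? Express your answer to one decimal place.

3.1 mL

Dose = 43 mcg/kg × 66.4 kg = 2855.2 mcg
Concentration = 229 mg ÷ 250 mL = 0.916 mg/mL = 916 mcg/mL
Volume = 2855.2 mcg ÷ 916 mcg/mL = 3.117031 mL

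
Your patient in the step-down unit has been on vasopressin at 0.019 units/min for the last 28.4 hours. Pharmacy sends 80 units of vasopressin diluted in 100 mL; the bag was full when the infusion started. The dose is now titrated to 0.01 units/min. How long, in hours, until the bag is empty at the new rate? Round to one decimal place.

79.4 hours

Initial rate:
0.019 units/min × 60 min/hr = 1.14 units/hr
Concentration = 80 units ÷ 100 mL = 0.8 units/mL
Rate = 1.14 units/hr ÷ 0.8 units/mL = 1.425 mL/hr
Volume infused so far = 1.425 mL/hr × 28.4 hr = 40.47 mL
Volume remaining = 100 − 40.47 = 59.53 mL
New rate:
0.01 units/min × 60 min/hr = 0.6 units/hr
Rate = 0.6 units/hr ÷ 0.8 units/mL = 0.75 mL/hr
Time remaining = 59.53 mL ÷ 0.75 mL/hr = 79.37333 hr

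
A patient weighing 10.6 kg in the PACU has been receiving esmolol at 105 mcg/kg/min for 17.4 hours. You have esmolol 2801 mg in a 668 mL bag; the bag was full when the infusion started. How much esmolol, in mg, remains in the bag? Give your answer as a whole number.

Dose = 105 mcg/kg/min × 10.6 kg = 1113 mcg/min
1113 mcg/min × 60 min/hr = 66780 mcg/hr
Concentration = 2801 mg ÷ 668 mL = 4.193114 mg/mL = 4193.114 mcg/mL
Rate = 66780 mcg/hr ÷ 4193.114 mcg/mL = 15.92611 mL/hr
Volume infused = 15.92611 mL/hr × 17.4 hr = 277.1144 mL
Volume remaining = 668 − 277.1144 = 390.8856 mL
Drug remaining = 390.8856 mL × 4193.114 mcg/mL = 1639028 mcg = 1639.028 mg

1639 mg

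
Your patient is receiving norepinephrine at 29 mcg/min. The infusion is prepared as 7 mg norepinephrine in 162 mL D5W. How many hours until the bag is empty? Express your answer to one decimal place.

29 mcg/min × 60 min/hr = 1740 mcg/hr
Concentration = 7 mg ÷ 162 mL = 0.04320988 mg/mL = 43.20988 mcg/mL
Rate = 1740 mcg/hr ÷ 43.20988 mcg/mL = 40.26857 mL/hr
Duration = 162 mL ÷ 40.26857 mL/hr = 4.022989 hr

4.0 hours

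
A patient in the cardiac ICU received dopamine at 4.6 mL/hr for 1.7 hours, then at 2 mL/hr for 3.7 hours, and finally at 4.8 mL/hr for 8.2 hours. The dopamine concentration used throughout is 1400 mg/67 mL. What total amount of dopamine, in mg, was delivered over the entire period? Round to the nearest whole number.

1140 mg

Concentration = 1400 mg ÷ 67 mL = 20.89552 mg/mL
Stage 1: 4.6 mL/hr × 1.7 hr = 7.82 mL → 7.82 mL × 20.89552 mg/mL = 163.403 mg
Stage 2: 2 mL/hr × 3.7 hr = 7.4 mL → 7.4 mL × 20.89552 mg/mL = 154.6269 mg
Stage 3: 4.8 mL/hr × 8.2 hr = 39.36 mL → 39.36 mL × 20.89552 mg/mL = 822.4478 mg
Total = 163.403 + 154.6269 + 822.4478 = 1140.478 mg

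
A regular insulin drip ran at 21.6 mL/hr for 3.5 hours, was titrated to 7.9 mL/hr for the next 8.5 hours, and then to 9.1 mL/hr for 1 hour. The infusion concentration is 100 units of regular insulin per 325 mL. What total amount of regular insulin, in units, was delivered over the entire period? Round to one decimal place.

Concentration = 100 units ÷ 325 mL = 0.3076923 units/mL
Stage 1: 21.6 mL/hr × 3.5 hr = 75.6 mL → 75.6 mL × 0.3076923 units/mL = 23.26154 units
Stage 2: 7.9 mL/hr × 8.5 hr = 67.15 mL → 67.15 mL × 0.3076923 units/mL = 20.66154 units
Stage 3: 9.1 mL/hr × 1 hr = 9.1 mL → 9.1 mL × 0.3076923 units/mL = 2.8 units
Total = 23.26154 + 20.66154 + 2.8 = 46.72308 units

46.7 units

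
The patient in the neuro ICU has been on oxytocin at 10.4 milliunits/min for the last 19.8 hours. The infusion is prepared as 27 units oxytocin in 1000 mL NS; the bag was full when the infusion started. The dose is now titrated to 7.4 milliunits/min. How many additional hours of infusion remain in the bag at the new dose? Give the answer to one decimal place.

33.0 hours

Initial rate:
10.4 milliunits/min × 60 min/hr = 624 milliunits/hr
Concentration = 27 units ÷ 1000 mL = 0.027 units/mL = 27 milliunits/mL
Rate = 624 milliunits/hr ÷ 27 milliunits/mL = 23.11111 mL/hr
Volume infused so far = 23.11111 mL/hr × 19.8 hr = 457.6 mL
Volume remaining = 1000 − 457.6 = 542.4 mL
New rate:
7.4 milliunits/min × 60 min/hr = 444 milliunits/hr
Rate = 444 milliunits/hr ÷ 27 milliunits/mL = 16.44444 mL/hr
Time remaining = 542.4 mL ÷ 16.44444 mL/hr = 32.98378 hr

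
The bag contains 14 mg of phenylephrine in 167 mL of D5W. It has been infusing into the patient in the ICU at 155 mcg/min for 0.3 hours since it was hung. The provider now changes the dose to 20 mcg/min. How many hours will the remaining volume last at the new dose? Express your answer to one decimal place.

9.3 hours

Initial rate:
155 mcg/min × 60 min/hr = 9300 mcg/hr
Concentration = 14 mg ÷ 167 mL = 0.08383234 mg/mL = 83.83234 mcg/mL
Rate = 9300 mcg/hr ÷ 83.83234 mcg/mL = 110.9357 mL/hr
Volume infused so far = 110.9357 mL/hr × 0.3 hr = 33.28071 mL
Volume remaining = 167 − 33.28071 = 133.7193 mL
New rate:
20 mcg/min × 60 min/hr = 1200 mcg/hr
Rate = 1200 mcg/hr ÷ 83.83234 mcg/mL = 14.31429 mL/hr
Time remaining = 133.7193 mL ÷ 14.31429 mL/hr = 9.341667 hr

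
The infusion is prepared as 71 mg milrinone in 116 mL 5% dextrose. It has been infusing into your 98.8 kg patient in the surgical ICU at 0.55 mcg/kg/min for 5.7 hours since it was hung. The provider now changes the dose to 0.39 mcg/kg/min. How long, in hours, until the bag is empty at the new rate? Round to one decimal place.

22.7 hours

Initial rate:
Dose = 0.55 mcg/kg/min × 98.8 kg = 54.34 mcg/min
54.34 mcg/min × 60 min/hr = 3260.4 mcg/hr
Concentration = 71 mg ÷ 116 mL = 0.612069 mg/mL = 612.069 mcg/mL
Rate = 3260.4 mcg/hr ÷ 612.069 mcg/mL = 5.326851 mL/hr
Volume infused so far = 5.326851 mL/hr × 5.7 hr = 30.36305 mL
Volume remaining = 116 − 30.36305 = 85.63695 mL
New rate:
Dose = 0.39 mcg/kg/min × 98.8 kg = 38.532 mcg/min
38.532 mcg/min × 60 min/hr = 2311.92 mcg/hr
Rate = 2311.92 mcg/hr ÷ 612.069 mcg/mL = 3.777221 mL/hr
Time remaining = 85.63695 mL ÷ 3.777221 mL/hr = 22.67194 hr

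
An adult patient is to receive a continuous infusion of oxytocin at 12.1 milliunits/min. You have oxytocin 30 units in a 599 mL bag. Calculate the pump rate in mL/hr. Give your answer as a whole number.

12.1 milliunits/min × 60 min/hr = 726 milliunits/hr
Concentration = 30 units ÷ 599 mL = 0.05008347 units/mL = 50.08347 milliunits/mL
Rate = 726 milliunits/hr ÷ 50.08347 milliunits/mL = 14.4958 mL/hr

14 mL/hr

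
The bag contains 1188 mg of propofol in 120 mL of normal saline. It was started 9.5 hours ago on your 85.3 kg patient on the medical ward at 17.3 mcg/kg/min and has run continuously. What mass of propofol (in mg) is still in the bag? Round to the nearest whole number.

Dose = 17.3 mcg/kg/min × 85.3 kg = 1475.69 mcg/min
1475.69 mcg/min × 60 min/hr = 88541.4 mcg/hr
Concentration = 1188 mg ÷ 120 mL = 9.9 mg/mL = 9900 mcg/mL
Rate = 88541.4 mcg/hr ÷ 9900 mcg/mL = 8.943576 mL/hr
Volume infused = 8.943576 mL/hr × 9.5 hr = 84.96397 mL
Volume remaining = 120 − 84.96397 = 35.03603 mL
Drug remaining = 35.03603 mL × 9900 mcg/mL = 346856.7 mcg = 346.8567 mg

347 mg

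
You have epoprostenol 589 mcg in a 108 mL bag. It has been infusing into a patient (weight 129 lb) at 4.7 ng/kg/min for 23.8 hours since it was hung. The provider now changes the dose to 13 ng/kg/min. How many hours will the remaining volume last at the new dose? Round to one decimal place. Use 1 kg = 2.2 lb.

4.3 hours

Initial rate:
Weight = 129 lb ÷ 2.2 lb/kg = 58.63636 kg
Dose = 4.7 ng/kg/min × 58.63636 kg = 275.5909 ng/min
275.5909 ng/min × 60 min/hr = 16535.45 ng/hr
Concentration = 589 mcg ÷ 108 mL = 5.453704 mcg/mL = 5453.704 ng/mL
Rate = 16535.45 ng/hr ÷ 5453.704 ng/mL = 3.031968 mL/hr
Volume infused so far = 3.031968 mL/hr × 23.8 hr = 72.16084 mL
Volume remaining = 108 − 72.16084 = 35.83916 mL
New rate:
Dose = 13 ng/kg/min × 58.63636 kg = 762.2727 ng/min
762.2727 ng/min × 60 min/hr = 45736.36 ng/hr
Rate = 45736.36 ng/hr ÷ 5453.704 ng/mL = 8.386294 mL/hr
Time remaining = 35.83916 mL ÷ 8.386294 mL/hr = 4.27354 hr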